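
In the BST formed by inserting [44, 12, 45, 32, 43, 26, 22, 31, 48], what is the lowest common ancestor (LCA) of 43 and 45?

Tree insertion order: [44, 12, 45, 32, 43, 26, 22, 31, 48]
Tree (level-order array): [44, 12, 45, None, 32, None, 48, 26, 43, None, None, 22, 31]
In a BST, the LCA of p=43, q=45 is the first node v on the
root-to-leaf path with p <= v <= q (go left if both < v, right if both > v).
Walk from root:
  at 44: 43 <= 44 <= 45, this is the LCA
LCA = 44


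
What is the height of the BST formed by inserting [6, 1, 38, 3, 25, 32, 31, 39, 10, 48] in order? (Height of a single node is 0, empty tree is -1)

Insertion order: [6, 1, 38, 3, 25, 32, 31, 39, 10, 48]
Tree (level-order array): [6, 1, 38, None, 3, 25, 39, None, None, 10, 32, None, 48, None, None, 31]
Compute height bottom-up (empty subtree = -1):
  height(3) = 1 + max(-1, -1) = 0
  height(1) = 1 + max(-1, 0) = 1
  height(10) = 1 + max(-1, -1) = 0
  height(31) = 1 + max(-1, -1) = 0
  height(32) = 1 + max(0, -1) = 1
  height(25) = 1 + max(0, 1) = 2
  height(48) = 1 + max(-1, -1) = 0
  height(39) = 1 + max(-1, 0) = 1
  height(38) = 1 + max(2, 1) = 3
  height(6) = 1 + max(1, 3) = 4
Height = 4


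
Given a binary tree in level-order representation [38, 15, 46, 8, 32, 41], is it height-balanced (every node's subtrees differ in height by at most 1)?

Tree (level-order array): [38, 15, 46, 8, 32, 41]
Definition: a tree is height-balanced if, at every node, |h(left) - h(right)| <= 1 (empty subtree has height -1).
Bottom-up per-node check:
  node 8: h_left=-1, h_right=-1, diff=0 [OK], height=0
  node 32: h_left=-1, h_right=-1, diff=0 [OK], height=0
  node 15: h_left=0, h_right=0, diff=0 [OK], height=1
  node 41: h_left=-1, h_right=-1, diff=0 [OK], height=0
  node 46: h_left=0, h_right=-1, diff=1 [OK], height=1
  node 38: h_left=1, h_right=1, diff=0 [OK], height=2
All nodes satisfy the balance condition.
Result: Balanced


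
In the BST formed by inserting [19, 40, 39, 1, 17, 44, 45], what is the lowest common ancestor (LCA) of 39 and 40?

Tree insertion order: [19, 40, 39, 1, 17, 44, 45]
Tree (level-order array): [19, 1, 40, None, 17, 39, 44, None, None, None, None, None, 45]
In a BST, the LCA of p=39, q=40 is the first node v on the
root-to-leaf path with p <= v <= q (go left if both < v, right if both > v).
Walk from root:
  at 19: both 39 and 40 > 19, go right
  at 40: 39 <= 40 <= 40, this is the LCA
LCA = 40


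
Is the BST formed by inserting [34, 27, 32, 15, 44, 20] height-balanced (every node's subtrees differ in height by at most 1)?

Tree (level-order array): [34, 27, 44, 15, 32, None, None, None, 20]
Definition: a tree is height-balanced if, at every node, |h(left) - h(right)| <= 1 (empty subtree has height -1).
Bottom-up per-node check:
  node 20: h_left=-1, h_right=-1, diff=0 [OK], height=0
  node 15: h_left=-1, h_right=0, diff=1 [OK], height=1
  node 32: h_left=-1, h_right=-1, diff=0 [OK], height=0
  node 27: h_left=1, h_right=0, diff=1 [OK], height=2
  node 44: h_left=-1, h_right=-1, diff=0 [OK], height=0
  node 34: h_left=2, h_right=0, diff=2 [FAIL (|2-0|=2 > 1)], height=3
Node 34 violates the condition: |2 - 0| = 2 > 1.
Result: Not balanced


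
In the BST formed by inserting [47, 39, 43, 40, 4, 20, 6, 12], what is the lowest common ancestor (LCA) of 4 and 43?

Tree insertion order: [47, 39, 43, 40, 4, 20, 6, 12]
Tree (level-order array): [47, 39, None, 4, 43, None, 20, 40, None, 6, None, None, None, None, 12]
In a BST, the LCA of p=4, q=43 is the first node v on the
root-to-leaf path with p <= v <= q (go left if both < v, right if both > v).
Walk from root:
  at 47: both 4 and 43 < 47, go left
  at 39: 4 <= 39 <= 43, this is the LCA
LCA = 39


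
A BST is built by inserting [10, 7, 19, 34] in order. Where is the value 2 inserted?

Starting tree (level order): [10, 7, 19, None, None, None, 34]
Insertion path: 10 -> 7
Result: insert 2 as left child of 7
Final tree (level order): [10, 7, 19, 2, None, None, 34]


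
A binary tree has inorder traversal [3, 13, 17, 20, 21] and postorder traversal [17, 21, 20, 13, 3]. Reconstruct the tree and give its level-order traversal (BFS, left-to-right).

Inorder:   [3, 13, 17, 20, 21]
Postorder: [17, 21, 20, 13, 3]
Algorithm: postorder visits root last, so walk postorder right-to-left;
each value is the root of the current inorder slice — split it at that
value, recurse on the right subtree first, then the left.
Recursive splits:
  root=3; inorder splits into left=[], right=[13, 17, 20, 21]
  root=13; inorder splits into left=[], right=[17, 20, 21]
  root=20; inorder splits into left=[17], right=[21]
  root=21; inorder splits into left=[], right=[]
  root=17; inorder splits into left=[], right=[]
Reconstructed level-order: [3, 13, 20, 17, 21]


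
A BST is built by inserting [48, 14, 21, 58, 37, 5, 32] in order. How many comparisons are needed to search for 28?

Search path for 28: 48 -> 14 -> 21 -> 37 -> 32
Found: False
Comparisons: 5


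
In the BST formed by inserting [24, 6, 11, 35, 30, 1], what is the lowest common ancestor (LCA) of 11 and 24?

Tree insertion order: [24, 6, 11, 35, 30, 1]
Tree (level-order array): [24, 6, 35, 1, 11, 30]
In a BST, the LCA of p=11, q=24 is the first node v on the
root-to-leaf path with p <= v <= q (go left if both < v, right if both > v).
Walk from root:
  at 24: 11 <= 24 <= 24, this is the LCA
LCA = 24


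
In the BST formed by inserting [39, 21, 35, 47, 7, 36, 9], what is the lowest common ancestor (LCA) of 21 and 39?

Tree insertion order: [39, 21, 35, 47, 7, 36, 9]
Tree (level-order array): [39, 21, 47, 7, 35, None, None, None, 9, None, 36]
In a BST, the LCA of p=21, q=39 is the first node v on the
root-to-leaf path with p <= v <= q (go left if both < v, right if both > v).
Walk from root:
  at 39: 21 <= 39 <= 39, this is the LCA
LCA = 39


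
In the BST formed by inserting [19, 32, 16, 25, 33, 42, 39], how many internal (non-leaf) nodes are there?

Tree built from: [19, 32, 16, 25, 33, 42, 39]
Tree (level-order array): [19, 16, 32, None, None, 25, 33, None, None, None, 42, 39]
Rule: An internal node has at least one child.
Per-node child counts:
  node 19: 2 child(ren)
  node 16: 0 child(ren)
  node 32: 2 child(ren)
  node 25: 0 child(ren)
  node 33: 1 child(ren)
  node 42: 1 child(ren)
  node 39: 0 child(ren)
Matching nodes: [19, 32, 33, 42]
Count of internal (non-leaf) nodes: 4


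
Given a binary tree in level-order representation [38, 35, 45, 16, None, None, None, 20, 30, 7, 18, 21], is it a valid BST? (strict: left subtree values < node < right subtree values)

Level-order array: [38, 35, 45, 16, None, None, None, 20, 30, 7, 18, 21]
Validate using subtree bounds (lo, hi): at each node, require lo < value < hi,
then recurse left with hi=value and right with lo=value.
Preorder trace (stopping at first violation):
  at node 38 with bounds (-inf, +inf): OK
  at node 35 with bounds (-inf, 38): OK
  at node 16 with bounds (-inf, 35): OK
  at node 20 with bounds (-inf, 16): VIOLATION
Node 20 violates its bound: not (-inf < 20 < 16).
Result: Not a valid BST


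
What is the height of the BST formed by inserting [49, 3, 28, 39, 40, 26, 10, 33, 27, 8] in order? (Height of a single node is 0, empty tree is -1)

Insertion order: [49, 3, 28, 39, 40, 26, 10, 33, 27, 8]
Tree (level-order array): [49, 3, None, None, 28, 26, 39, 10, 27, 33, 40, 8]
Compute height bottom-up (empty subtree = -1):
  height(8) = 1 + max(-1, -1) = 0
  height(10) = 1 + max(0, -1) = 1
  height(27) = 1 + max(-1, -1) = 0
  height(26) = 1 + max(1, 0) = 2
  height(33) = 1 + max(-1, -1) = 0
  height(40) = 1 + max(-1, -1) = 0
  height(39) = 1 + max(0, 0) = 1
  height(28) = 1 + max(2, 1) = 3
  height(3) = 1 + max(-1, 3) = 4
  height(49) = 1 + max(4, -1) = 5
Height = 5


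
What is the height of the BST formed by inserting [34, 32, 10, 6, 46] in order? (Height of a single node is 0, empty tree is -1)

Insertion order: [34, 32, 10, 6, 46]
Tree (level-order array): [34, 32, 46, 10, None, None, None, 6]
Compute height bottom-up (empty subtree = -1):
  height(6) = 1 + max(-1, -1) = 0
  height(10) = 1 + max(0, -1) = 1
  height(32) = 1 + max(1, -1) = 2
  height(46) = 1 + max(-1, -1) = 0
  height(34) = 1 + max(2, 0) = 3
Height = 3


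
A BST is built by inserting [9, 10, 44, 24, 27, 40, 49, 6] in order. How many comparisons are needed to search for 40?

Search path for 40: 9 -> 10 -> 44 -> 24 -> 27 -> 40
Found: True
Comparisons: 6


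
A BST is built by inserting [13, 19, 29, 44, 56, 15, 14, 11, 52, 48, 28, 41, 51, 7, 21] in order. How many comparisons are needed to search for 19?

Search path for 19: 13 -> 19
Found: True
Comparisons: 2


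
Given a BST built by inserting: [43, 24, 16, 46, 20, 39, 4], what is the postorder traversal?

Tree insertion order: [43, 24, 16, 46, 20, 39, 4]
Tree (level-order array): [43, 24, 46, 16, 39, None, None, 4, 20]
Postorder traversal: [4, 20, 16, 39, 24, 46, 43]


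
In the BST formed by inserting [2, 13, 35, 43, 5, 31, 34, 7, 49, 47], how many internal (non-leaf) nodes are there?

Tree built from: [2, 13, 35, 43, 5, 31, 34, 7, 49, 47]
Tree (level-order array): [2, None, 13, 5, 35, None, 7, 31, 43, None, None, None, 34, None, 49, None, None, 47]
Rule: An internal node has at least one child.
Per-node child counts:
  node 2: 1 child(ren)
  node 13: 2 child(ren)
  node 5: 1 child(ren)
  node 7: 0 child(ren)
  node 35: 2 child(ren)
  node 31: 1 child(ren)
  node 34: 0 child(ren)
  node 43: 1 child(ren)
  node 49: 1 child(ren)
  node 47: 0 child(ren)
Matching nodes: [2, 13, 5, 35, 31, 43, 49]
Count of internal (non-leaf) nodes: 7


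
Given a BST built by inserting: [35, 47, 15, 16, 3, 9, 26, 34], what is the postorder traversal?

Tree insertion order: [35, 47, 15, 16, 3, 9, 26, 34]
Tree (level-order array): [35, 15, 47, 3, 16, None, None, None, 9, None, 26, None, None, None, 34]
Postorder traversal: [9, 3, 34, 26, 16, 15, 47, 35]


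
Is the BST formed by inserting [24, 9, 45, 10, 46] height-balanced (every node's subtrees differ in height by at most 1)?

Tree (level-order array): [24, 9, 45, None, 10, None, 46]
Definition: a tree is height-balanced if, at every node, |h(left) - h(right)| <= 1 (empty subtree has height -1).
Bottom-up per-node check:
  node 10: h_left=-1, h_right=-1, diff=0 [OK], height=0
  node 9: h_left=-1, h_right=0, diff=1 [OK], height=1
  node 46: h_left=-1, h_right=-1, diff=0 [OK], height=0
  node 45: h_left=-1, h_right=0, diff=1 [OK], height=1
  node 24: h_left=1, h_right=1, diff=0 [OK], height=2
All nodes satisfy the balance condition.
Result: Balanced


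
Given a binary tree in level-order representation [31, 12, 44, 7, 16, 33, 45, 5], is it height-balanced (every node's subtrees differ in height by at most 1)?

Tree (level-order array): [31, 12, 44, 7, 16, 33, 45, 5]
Definition: a tree is height-balanced if, at every node, |h(left) - h(right)| <= 1 (empty subtree has height -1).
Bottom-up per-node check:
  node 5: h_left=-1, h_right=-1, diff=0 [OK], height=0
  node 7: h_left=0, h_right=-1, diff=1 [OK], height=1
  node 16: h_left=-1, h_right=-1, diff=0 [OK], height=0
  node 12: h_left=1, h_right=0, diff=1 [OK], height=2
  node 33: h_left=-1, h_right=-1, diff=0 [OK], height=0
  node 45: h_left=-1, h_right=-1, diff=0 [OK], height=0
  node 44: h_left=0, h_right=0, diff=0 [OK], height=1
  node 31: h_left=2, h_right=1, diff=1 [OK], height=3
All nodes satisfy the balance condition.
Result: Balanced


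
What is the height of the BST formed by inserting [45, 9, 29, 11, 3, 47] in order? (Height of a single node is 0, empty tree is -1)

Insertion order: [45, 9, 29, 11, 3, 47]
Tree (level-order array): [45, 9, 47, 3, 29, None, None, None, None, 11]
Compute height bottom-up (empty subtree = -1):
  height(3) = 1 + max(-1, -1) = 0
  height(11) = 1 + max(-1, -1) = 0
  height(29) = 1 + max(0, -1) = 1
  height(9) = 1 + max(0, 1) = 2
  height(47) = 1 + max(-1, -1) = 0
  height(45) = 1 + max(2, 0) = 3
Height = 3


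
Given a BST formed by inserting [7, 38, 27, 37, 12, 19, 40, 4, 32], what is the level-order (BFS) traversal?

Tree insertion order: [7, 38, 27, 37, 12, 19, 40, 4, 32]
Tree (level-order array): [7, 4, 38, None, None, 27, 40, 12, 37, None, None, None, 19, 32]
BFS from the root, enqueuing left then right child of each popped node:
  queue [7] -> pop 7, enqueue [4, 38], visited so far: [7]
  queue [4, 38] -> pop 4, enqueue [none], visited so far: [7, 4]
  queue [38] -> pop 38, enqueue [27, 40], visited so far: [7, 4, 38]
  queue [27, 40] -> pop 27, enqueue [12, 37], visited so far: [7, 4, 38, 27]
  queue [40, 12, 37] -> pop 40, enqueue [none], visited so far: [7, 4, 38, 27, 40]
  queue [12, 37] -> pop 12, enqueue [19], visited so far: [7, 4, 38, 27, 40, 12]
  queue [37, 19] -> pop 37, enqueue [32], visited so far: [7, 4, 38, 27, 40, 12, 37]
  queue [19, 32] -> pop 19, enqueue [none], visited so far: [7, 4, 38, 27, 40, 12, 37, 19]
  queue [32] -> pop 32, enqueue [none], visited so far: [7, 4, 38, 27, 40, 12, 37, 19, 32]
Result: [7, 4, 38, 27, 40, 12, 37, 19, 32]


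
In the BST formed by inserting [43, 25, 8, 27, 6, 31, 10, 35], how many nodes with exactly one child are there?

Tree built from: [43, 25, 8, 27, 6, 31, 10, 35]
Tree (level-order array): [43, 25, None, 8, 27, 6, 10, None, 31, None, None, None, None, None, 35]
Rule: These are nodes with exactly 1 non-null child.
Per-node child counts:
  node 43: 1 child(ren)
  node 25: 2 child(ren)
  node 8: 2 child(ren)
  node 6: 0 child(ren)
  node 10: 0 child(ren)
  node 27: 1 child(ren)
  node 31: 1 child(ren)
  node 35: 0 child(ren)
Matching nodes: [43, 27, 31]
Count of nodes with exactly one child: 3


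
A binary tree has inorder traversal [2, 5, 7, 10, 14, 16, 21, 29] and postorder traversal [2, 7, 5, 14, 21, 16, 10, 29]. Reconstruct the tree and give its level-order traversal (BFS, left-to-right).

Inorder:   [2, 5, 7, 10, 14, 16, 21, 29]
Postorder: [2, 7, 5, 14, 21, 16, 10, 29]
Algorithm: postorder visits root last, so walk postorder right-to-left;
each value is the root of the current inorder slice — split it at that
value, recurse on the right subtree first, then the left.
Recursive splits:
  root=29; inorder splits into left=[2, 5, 7, 10, 14, 16, 21], right=[]
  root=10; inorder splits into left=[2, 5, 7], right=[14, 16, 21]
  root=16; inorder splits into left=[14], right=[21]
  root=21; inorder splits into left=[], right=[]
  root=14; inorder splits into left=[], right=[]
  root=5; inorder splits into left=[2], right=[7]
  root=7; inorder splits into left=[], right=[]
  root=2; inorder splits into left=[], right=[]
Reconstructed level-order: [29, 10, 5, 16, 2, 7, 14, 21]


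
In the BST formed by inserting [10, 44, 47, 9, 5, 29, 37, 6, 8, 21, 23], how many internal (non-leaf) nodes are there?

Tree built from: [10, 44, 47, 9, 5, 29, 37, 6, 8, 21, 23]
Tree (level-order array): [10, 9, 44, 5, None, 29, 47, None, 6, 21, 37, None, None, None, 8, None, 23]
Rule: An internal node has at least one child.
Per-node child counts:
  node 10: 2 child(ren)
  node 9: 1 child(ren)
  node 5: 1 child(ren)
  node 6: 1 child(ren)
  node 8: 0 child(ren)
  node 44: 2 child(ren)
  node 29: 2 child(ren)
  node 21: 1 child(ren)
  node 23: 0 child(ren)
  node 37: 0 child(ren)
  node 47: 0 child(ren)
Matching nodes: [10, 9, 5, 6, 44, 29, 21]
Count of internal (non-leaf) nodes: 7


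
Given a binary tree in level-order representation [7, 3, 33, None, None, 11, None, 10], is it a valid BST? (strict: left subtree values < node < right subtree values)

Level-order array: [7, 3, 33, None, None, 11, None, 10]
Validate using subtree bounds (lo, hi): at each node, require lo < value < hi,
then recurse left with hi=value and right with lo=value.
Preorder trace (stopping at first violation):
  at node 7 with bounds (-inf, +inf): OK
  at node 3 with bounds (-inf, 7): OK
  at node 33 with bounds (7, +inf): OK
  at node 11 with bounds (7, 33): OK
  at node 10 with bounds (7, 11): OK
No violation found at any node.
Result: Valid BST


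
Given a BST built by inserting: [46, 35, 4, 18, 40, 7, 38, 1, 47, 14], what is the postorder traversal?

Tree insertion order: [46, 35, 4, 18, 40, 7, 38, 1, 47, 14]
Tree (level-order array): [46, 35, 47, 4, 40, None, None, 1, 18, 38, None, None, None, 7, None, None, None, None, 14]
Postorder traversal: [1, 14, 7, 18, 4, 38, 40, 35, 47, 46]


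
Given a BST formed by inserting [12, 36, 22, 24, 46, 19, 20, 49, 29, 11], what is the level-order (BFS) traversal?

Tree insertion order: [12, 36, 22, 24, 46, 19, 20, 49, 29, 11]
Tree (level-order array): [12, 11, 36, None, None, 22, 46, 19, 24, None, 49, None, 20, None, 29]
BFS from the root, enqueuing left then right child of each popped node:
  queue [12] -> pop 12, enqueue [11, 36], visited so far: [12]
  queue [11, 36] -> pop 11, enqueue [none], visited so far: [12, 11]
  queue [36] -> pop 36, enqueue [22, 46], visited so far: [12, 11, 36]
  queue [22, 46] -> pop 22, enqueue [19, 24], visited so far: [12, 11, 36, 22]
  queue [46, 19, 24] -> pop 46, enqueue [49], visited so far: [12, 11, 36, 22, 46]
  queue [19, 24, 49] -> pop 19, enqueue [20], visited so far: [12, 11, 36, 22, 46, 19]
  queue [24, 49, 20] -> pop 24, enqueue [29], visited so far: [12, 11, 36, 22, 46, 19, 24]
  queue [49, 20, 29] -> pop 49, enqueue [none], visited so far: [12, 11, 36, 22, 46, 19, 24, 49]
  queue [20, 29] -> pop 20, enqueue [none], visited so far: [12, 11, 36, 22, 46, 19, 24, 49, 20]
  queue [29] -> pop 29, enqueue [none], visited so far: [12, 11, 36, 22, 46, 19, 24, 49, 20, 29]
Result: [12, 11, 36, 22, 46, 19, 24, 49, 20, 29]


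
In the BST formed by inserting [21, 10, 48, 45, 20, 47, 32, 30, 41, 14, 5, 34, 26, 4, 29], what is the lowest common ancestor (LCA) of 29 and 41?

Tree insertion order: [21, 10, 48, 45, 20, 47, 32, 30, 41, 14, 5, 34, 26, 4, 29]
Tree (level-order array): [21, 10, 48, 5, 20, 45, None, 4, None, 14, None, 32, 47, None, None, None, None, 30, 41, None, None, 26, None, 34, None, None, 29]
In a BST, the LCA of p=29, q=41 is the first node v on the
root-to-leaf path with p <= v <= q (go left if both < v, right if both > v).
Walk from root:
  at 21: both 29 and 41 > 21, go right
  at 48: both 29 and 41 < 48, go left
  at 45: both 29 and 41 < 45, go left
  at 32: 29 <= 32 <= 41, this is the LCA
LCA = 32


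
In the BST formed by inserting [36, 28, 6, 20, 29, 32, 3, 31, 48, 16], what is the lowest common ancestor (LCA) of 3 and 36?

Tree insertion order: [36, 28, 6, 20, 29, 32, 3, 31, 48, 16]
Tree (level-order array): [36, 28, 48, 6, 29, None, None, 3, 20, None, 32, None, None, 16, None, 31]
In a BST, the LCA of p=3, q=36 is the first node v on the
root-to-leaf path with p <= v <= q (go left if both < v, right if both > v).
Walk from root:
  at 36: 3 <= 36 <= 36, this is the LCA
LCA = 36


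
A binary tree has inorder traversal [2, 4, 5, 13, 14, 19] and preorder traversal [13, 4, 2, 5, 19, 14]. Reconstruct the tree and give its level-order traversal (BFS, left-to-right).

Inorder:  [2, 4, 5, 13, 14, 19]
Preorder: [13, 4, 2, 5, 19, 14]
Algorithm: preorder visits root first, so consume preorder in order;
for each root, split the current inorder slice at that value into
left-subtree inorder and right-subtree inorder, then recurse.
Recursive splits:
  root=13; inorder splits into left=[2, 4, 5], right=[14, 19]
  root=4; inorder splits into left=[2], right=[5]
  root=2; inorder splits into left=[], right=[]
  root=5; inorder splits into left=[], right=[]
  root=19; inorder splits into left=[14], right=[]
  root=14; inorder splits into left=[], right=[]
Reconstructed level-order: [13, 4, 19, 2, 5, 14]


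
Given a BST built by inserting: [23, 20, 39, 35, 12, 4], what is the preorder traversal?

Tree insertion order: [23, 20, 39, 35, 12, 4]
Tree (level-order array): [23, 20, 39, 12, None, 35, None, 4]
Preorder traversal: [23, 20, 12, 4, 39, 35]


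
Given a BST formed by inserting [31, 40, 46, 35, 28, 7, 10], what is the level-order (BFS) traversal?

Tree insertion order: [31, 40, 46, 35, 28, 7, 10]
Tree (level-order array): [31, 28, 40, 7, None, 35, 46, None, 10]
BFS from the root, enqueuing left then right child of each popped node:
  queue [31] -> pop 31, enqueue [28, 40], visited so far: [31]
  queue [28, 40] -> pop 28, enqueue [7], visited so far: [31, 28]
  queue [40, 7] -> pop 40, enqueue [35, 46], visited so far: [31, 28, 40]
  queue [7, 35, 46] -> pop 7, enqueue [10], visited so far: [31, 28, 40, 7]
  queue [35, 46, 10] -> pop 35, enqueue [none], visited so far: [31, 28, 40, 7, 35]
  queue [46, 10] -> pop 46, enqueue [none], visited so far: [31, 28, 40, 7, 35, 46]
  queue [10] -> pop 10, enqueue [none], visited so far: [31, 28, 40, 7, 35, 46, 10]
Result: [31, 28, 40, 7, 35, 46, 10]


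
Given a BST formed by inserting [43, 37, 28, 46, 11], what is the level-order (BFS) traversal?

Tree insertion order: [43, 37, 28, 46, 11]
Tree (level-order array): [43, 37, 46, 28, None, None, None, 11]
BFS from the root, enqueuing left then right child of each popped node:
  queue [43] -> pop 43, enqueue [37, 46], visited so far: [43]
  queue [37, 46] -> pop 37, enqueue [28], visited so far: [43, 37]
  queue [46, 28] -> pop 46, enqueue [none], visited so far: [43, 37, 46]
  queue [28] -> pop 28, enqueue [11], visited so far: [43, 37, 46, 28]
  queue [11] -> pop 11, enqueue [none], visited so far: [43, 37, 46, 28, 11]
Result: [43, 37, 46, 28, 11]


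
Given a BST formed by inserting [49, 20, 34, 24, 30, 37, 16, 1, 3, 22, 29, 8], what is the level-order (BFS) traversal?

Tree insertion order: [49, 20, 34, 24, 30, 37, 16, 1, 3, 22, 29, 8]
Tree (level-order array): [49, 20, None, 16, 34, 1, None, 24, 37, None, 3, 22, 30, None, None, None, 8, None, None, 29]
BFS from the root, enqueuing left then right child of each popped node:
  queue [49] -> pop 49, enqueue [20], visited so far: [49]
  queue [20] -> pop 20, enqueue [16, 34], visited so far: [49, 20]
  queue [16, 34] -> pop 16, enqueue [1], visited so far: [49, 20, 16]
  queue [34, 1] -> pop 34, enqueue [24, 37], visited so far: [49, 20, 16, 34]
  queue [1, 24, 37] -> pop 1, enqueue [3], visited so far: [49, 20, 16, 34, 1]
  queue [24, 37, 3] -> pop 24, enqueue [22, 30], visited so far: [49, 20, 16, 34, 1, 24]
  queue [37, 3, 22, 30] -> pop 37, enqueue [none], visited so far: [49, 20, 16, 34, 1, 24, 37]
  queue [3, 22, 30] -> pop 3, enqueue [8], visited so far: [49, 20, 16, 34, 1, 24, 37, 3]
  queue [22, 30, 8] -> pop 22, enqueue [none], visited so far: [49, 20, 16, 34, 1, 24, 37, 3, 22]
  queue [30, 8] -> pop 30, enqueue [29], visited so far: [49, 20, 16, 34, 1, 24, 37, 3, 22, 30]
  queue [8, 29] -> pop 8, enqueue [none], visited so far: [49, 20, 16, 34, 1, 24, 37, 3, 22, 30, 8]
  queue [29] -> pop 29, enqueue [none], visited so far: [49, 20, 16, 34, 1, 24, 37, 3, 22, 30, 8, 29]
Result: [49, 20, 16, 34, 1, 24, 37, 3, 22, 30, 8, 29]


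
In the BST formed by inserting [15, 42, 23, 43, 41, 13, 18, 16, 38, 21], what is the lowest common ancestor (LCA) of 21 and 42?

Tree insertion order: [15, 42, 23, 43, 41, 13, 18, 16, 38, 21]
Tree (level-order array): [15, 13, 42, None, None, 23, 43, 18, 41, None, None, 16, 21, 38]
In a BST, the LCA of p=21, q=42 is the first node v on the
root-to-leaf path with p <= v <= q (go left if both < v, right if both > v).
Walk from root:
  at 15: both 21 and 42 > 15, go right
  at 42: 21 <= 42 <= 42, this is the LCA
LCA = 42


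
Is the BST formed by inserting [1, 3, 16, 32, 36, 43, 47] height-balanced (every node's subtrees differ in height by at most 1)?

Tree (level-order array): [1, None, 3, None, 16, None, 32, None, 36, None, 43, None, 47]
Definition: a tree is height-balanced if, at every node, |h(left) - h(right)| <= 1 (empty subtree has height -1).
Bottom-up per-node check:
  node 47: h_left=-1, h_right=-1, diff=0 [OK], height=0
  node 43: h_left=-1, h_right=0, diff=1 [OK], height=1
  node 36: h_left=-1, h_right=1, diff=2 [FAIL (|-1-1|=2 > 1)], height=2
  node 32: h_left=-1, h_right=2, diff=3 [FAIL (|-1-2|=3 > 1)], height=3
  node 16: h_left=-1, h_right=3, diff=4 [FAIL (|-1-3|=4 > 1)], height=4
  node 3: h_left=-1, h_right=4, diff=5 [FAIL (|-1-4|=5 > 1)], height=5
  node 1: h_left=-1, h_right=5, diff=6 [FAIL (|-1-5|=6 > 1)], height=6
Node 36 violates the condition: |-1 - 1| = 2 > 1.
Result: Not balanced


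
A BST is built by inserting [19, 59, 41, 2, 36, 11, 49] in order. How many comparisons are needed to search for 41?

Search path for 41: 19 -> 59 -> 41
Found: True
Comparisons: 3


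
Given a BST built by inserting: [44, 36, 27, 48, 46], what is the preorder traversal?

Tree insertion order: [44, 36, 27, 48, 46]
Tree (level-order array): [44, 36, 48, 27, None, 46]
Preorder traversal: [44, 36, 27, 48, 46]


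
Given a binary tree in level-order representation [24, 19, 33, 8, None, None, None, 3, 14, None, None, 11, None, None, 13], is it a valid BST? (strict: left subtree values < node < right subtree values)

Level-order array: [24, 19, 33, 8, None, None, None, 3, 14, None, None, 11, None, None, 13]
Validate using subtree bounds (lo, hi): at each node, require lo < value < hi,
then recurse left with hi=value and right with lo=value.
Preorder trace (stopping at first violation):
  at node 24 with bounds (-inf, +inf): OK
  at node 19 with bounds (-inf, 24): OK
  at node 8 with bounds (-inf, 19): OK
  at node 3 with bounds (-inf, 8): OK
  at node 14 with bounds (8, 19): OK
  at node 11 with bounds (8, 14): OK
  at node 13 with bounds (11, 14): OK
  at node 33 with bounds (24, +inf): OK
No violation found at any node.
Result: Valid BST


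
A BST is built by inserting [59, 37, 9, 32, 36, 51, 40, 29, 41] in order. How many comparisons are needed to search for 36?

Search path for 36: 59 -> 37 -> 9 -> 32 -> 36
Found: True
Comparisons: 5


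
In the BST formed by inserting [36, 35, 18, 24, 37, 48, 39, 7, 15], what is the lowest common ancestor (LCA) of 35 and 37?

Tree insertion order: [36, 35, 18, 24, 37, 48, 39, 7, 15]
Tree (level-order array): [36, 35, 37, 18, None, None, 48, 7, 24, 39, None, None, 15]
In a BST, the LCA of p=35, q=37 is the first node v on the
root-to-leaf path with p <= v <= q (go left if both < v, right if both > v).
Walk from root:
  at 36: 35 <= 36 <= 37, this is the LCA
LCA = 36


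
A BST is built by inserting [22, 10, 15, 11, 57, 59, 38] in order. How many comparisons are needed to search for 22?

Search path for 22: 22
Found: True
Comparisons: 1


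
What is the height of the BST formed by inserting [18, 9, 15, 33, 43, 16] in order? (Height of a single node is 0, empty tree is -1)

Insertion order: [18, 9, 15, 33, 43, 16]
Tree (level-order array): [18, 9, 33, None, 15, None, 43, None, 16]
Compute height bottom-up (empty subtree = -1):
  height(16) = 1 + max(-1, -1) = 0
  height(15) = 1 + max(-1, 0) = 1
  height(9) = 1 + max(-1, 1) = 2
  height(43) = 1 + max(-1, -1) = 0
  height(33) = 1 + max(-1, 0) = 1
  height(18) = 1 + max(2, 1) = 3
Height = 3


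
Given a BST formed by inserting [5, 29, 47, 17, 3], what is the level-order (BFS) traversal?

Tree insertion order: [5, 29, 47, 17, 3]
Tree (level-order array): [5, 3, 29, None, None, 17, 47]
BFS from the root, enqueuing left then right child of each popped node:
  queue [5] -> pop 5, enqueue [3, 29], visited so far: [5]
  queue [3, 29] -> pop 3, enqueue [none], visited so far: [5, 3]
  queue [29] -> pop 29, enqueue [17, 47], visited so far: [5, 3, 29]
  queue [17, 47] -> pop 17, enqueue [none], visited so far: [5, 3, 29, 17]
  queue [47] -> pop 47, enqueue [none], visited so far: [5, 3, 29, 17, 47]
Result: [5, 3, 29, 17, 47]


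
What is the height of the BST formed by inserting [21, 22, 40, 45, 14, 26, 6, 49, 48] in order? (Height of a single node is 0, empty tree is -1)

Insertion order: [21, 22, 40, 45, 14, 26, 6, 49, 48]
Tree (level-order array): [21, 14, 22, 6, None, None, 40, None, None, 26, 45, None, None, None, 49, 48]
Compute height bottom-up (empty subtree = -1):
  height(6) = 1 + max(-1, -1) = 0
  height(14) = 1 + max(0, -1) = 1
  height(26) = 1 + max(-1, -1) = 0
  height(48) = 1 + max(-1, -1) = 0
  height(49) = 1 + max(0, -1) = 1
  height(45) = 1 + max(-1, 1) = 2
  height(40) = 1 + max(0, 2) = 3
  height(22) = 1 + max(-1, 3) = 4
  height(21) = 1 + max(1, 4) = 5
Height = 5


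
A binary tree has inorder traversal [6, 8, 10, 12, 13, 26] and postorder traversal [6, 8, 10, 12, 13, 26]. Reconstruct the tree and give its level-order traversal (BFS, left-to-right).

Inorder:   [6, 8, 10, 12, 13, 26]
Postorder: [6, 8, 10, 12, 13, 26]
Algorithm: postorder visits root last, so walk postorder right-to-left;
each value is the root of the current inorder slice — split it at that
value, recurse on the right subtree first, then the left.
Recursive splits:
  root=26; inorder splits into left=[6, 8, 10, 12, 13], right=[]
  root=13; inorder splits into left=[6, 8, 10, 12], right=[]
  root=12; inorder splits into left=[6, 8, 10], right=[]
  root=10; inorder splits into left=[6, 8], right=[]
  root=8; inorder splits into left=[6], right=[]
  root=6; inorder splits into left=[], right=[]
Reconstructed level-order: [26, 13, 12, 10, 8, 6]


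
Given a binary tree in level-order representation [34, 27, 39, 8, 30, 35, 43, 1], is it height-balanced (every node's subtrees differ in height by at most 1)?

Tree (level-order array): [34, 27, 39, 8, 30, 35, 43, 1]
Definition: a tree is height-balanced if, at every node, |h(left) - h(right)| <= 1 (empty subtree has height -1).
Bottom-up per-node check:
  node 1: h_left=-1, h_right=-1, diff=0 [OK], height=0
  node 8: h_left=0, h_right=-1, diff=1 [OK], height=1
  node 30: h_left=-1, h_right=-1, diff=0 [OK], height=0
  node 27: h_left=1, h_right=0, diff=1 [OK], height=2
  node 35: h_left=-1, h_right=-1, diff=0 [OK], height=0
  node 43: h_left=-1, h_right=-1, diff=0 [OK], height=0
  node 39: h_left=0, h_right=0, diff=0 [OK], height=1
  node 34: h_left=2, h_right=1, diff=1 [OK], height=3
All nodes satisfy the balance condition.
Result: Balanced


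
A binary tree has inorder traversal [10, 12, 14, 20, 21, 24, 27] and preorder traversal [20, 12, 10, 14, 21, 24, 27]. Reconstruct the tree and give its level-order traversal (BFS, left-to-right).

Inorder:  [10, 12, 14, 20, 21, 24, 27]
Preorder: [20, 12, 10, 14, 21, 24, 27]
Algorithm: preorder visits root first, so consume preorder in order;
for each root, split the current inorder slice at that value into
left-subtree inorder and right-subtree inorder, then recurse.
Recursive splits:
  root=20; inorder splits into left=[10, 12, 14], right=[21, 24, 27]
  root=12; inorder splits into left=[10], right=[14]
  root=10; inorder splits into left=[], right=[]
  root=14; inorder splits into left=[], right=[]
  root=21; inorder splits into left=[], right=[24, 27]
  root=24; inorder splits into left=[], right=[27]
  root=27; inorder splits into left=[], right=[]
Reconstructed level-order: [20, 12, 21, 10, 14, 24, 27]


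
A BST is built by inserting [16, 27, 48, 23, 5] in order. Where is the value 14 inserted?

Starting tree (level order): [16, 5, 27, None, None, 23, 48]
Insertion path: 16 -> 5
Result: insert 14 as right child of 5
Final tree (level order): [16, 5, 27, None, 14, 23, 48]


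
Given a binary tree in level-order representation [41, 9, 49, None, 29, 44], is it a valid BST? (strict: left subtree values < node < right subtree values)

Level-order array: [41, 9, 49, None, 29, 44]
Validate using subtree bounds (lo, hi): at each node, require lo < value < hi,
then recurse left with hi=value and right with lo=value.
Preorder trace (stopping at first violation):
  at node 41 with bounds (-inf, +inf): OK
  at node 9 with bounds (-inf, 41): OK
  at node 29 with bounds (9, 41): OK
  at node 49 with bounds (41, +inf): OK
  at node 44 with bounds (41, 49): OK
No violation found at any node.
Result: Valid BST


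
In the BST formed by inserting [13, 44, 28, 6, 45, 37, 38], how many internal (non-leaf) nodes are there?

Tree built from: [13, 44, 28, 6, 45, 37, 38]
Tree (level-order array): [13, 6, 44, None, None, 28, 45, None, 37, None, None, None, 38]
Rule: An internal node has at least one child.
Per-node child counts:
  node 13: 2 child(ren)
  node 6: 0 child(ren)
  node 44: 2 child(ren)
  node 28: 1 child(ren)
  node 37: 1 child(ren)
  node 38: 0 child(ren)
  node 45: 0 child(ren)
Matching nodes: [13, 44, 28, 37]
Count of internal (non-leaf) nodes: 4


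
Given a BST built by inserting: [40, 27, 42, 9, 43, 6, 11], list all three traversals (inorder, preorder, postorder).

Tree insertion order: [40, 27, 42, 9, 43, 6, 11]
Tree (level-order array): [40, 27, 42, 9, None, None, 43, 6, 11]
Inorder (L, root, R): [6, 9, 11, 27, 40, 42, 43]
Preorder (root, L, R): [40, 27, 9, 6, 11, 42, 43]
Postorder (L, R, root): [6, 11, 9, 27, 43, 42, 40]


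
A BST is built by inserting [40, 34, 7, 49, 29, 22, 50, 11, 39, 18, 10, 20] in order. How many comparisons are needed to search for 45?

Search path for 45: 40 -> 49
Found: False
Comparisons: 2


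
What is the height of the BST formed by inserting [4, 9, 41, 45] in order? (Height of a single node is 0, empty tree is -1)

Insertion order: [4, 9, 41, 45]
Tree (level-order array): [4, None, 9, None, 41, None, 45]
Compute height bottom-up (empty subtree = -1):
  height(45) = 1 + max(-1, -1) = 0
  height(41) = 1 + max(-1, 0) = 1
  height(9) = 1 + max(-1, 1) = 2
  height(4) = 1 + max(-1, 2) = 3
Height = 3


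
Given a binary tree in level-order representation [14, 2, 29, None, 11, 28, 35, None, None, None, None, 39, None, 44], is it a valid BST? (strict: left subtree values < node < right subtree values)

Level-order array: [14, 2, 29, None, 11, 28, 35, None, None, None, None, 39, None, 44]
Validate using subtree bounds (lo, hi): at each node, require lo < value < hi,
then recurse left with hi=value and right with lo=value.
Preorder trace (stopping at first violation):
  at node 14 with bounds (-inf, +inf): OK
  at node 2 with bounds (-inf, 14): OK
  at node 11 with bounds (2, 14): OK
  at node 29 with bounds (14, +inf): OK
  at node 28 with bounds (14, 29): OK
  at node 35 with bounds (29, +inf): OK
  at node 39 with bounds (29, 35): VIOLATION
Node 39 violates its bound: not (29 < 39 < 35).
Result: Not a valid BST


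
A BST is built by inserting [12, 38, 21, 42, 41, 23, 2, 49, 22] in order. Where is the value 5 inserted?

Starting tree (level order): [12, 2, 38, None, None, 21, 42, None, 23, 41, 49, 22]
Insertion path: 12 -> 2
Result: insert 5 as right child of 2
Final tree (level order): [12, 2, 38, None, 5, 21, 42, None, None, None, 23, 41, 49, 22]


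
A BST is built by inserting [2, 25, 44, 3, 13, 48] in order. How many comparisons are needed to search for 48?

Search path for 48: 2 -> 25 -> 44 -> 48
Found: True
Comparisons: 4


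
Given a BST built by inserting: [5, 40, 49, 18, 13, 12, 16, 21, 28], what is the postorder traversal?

Tree insertion order: [5, 40, 49, 18, 13, 12, 16, 21, 28]
Tree (level-order array): [5, None, 40, 18, 49, 13, 21, None, None, 12, 16, None, 28]
Postorder traversal: [12, 16, 13, 28, 21, 18, 49, 40, 5]


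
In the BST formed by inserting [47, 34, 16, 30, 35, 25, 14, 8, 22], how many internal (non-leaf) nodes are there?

Tree built from: [47, 34, 16, 30, 35, 25, 14, 8, 22]
Tree (level-order array): [47, 34, None, 16, 35, 14, 30, None, None, 8, None, 25, None, None, None, 22]
Rule: An internal node has at least one child.
Per-node child counts:
  node 47: 1 child(ren)
  node 34: 2 child(ren)
  node 16: 2 child(ren)
  node 14: 1 child(ren)
  node 8: 0 child(ren)
  node 30: 1 child(ren)
  node 25: 1 child(ren)
  node 22: 0 child(ren)
  node 35: 0 child(ren)
Matching nodes: [47, 34, 16, 14, 30, 25]
Count of internal (non-leaf) nodes: 6


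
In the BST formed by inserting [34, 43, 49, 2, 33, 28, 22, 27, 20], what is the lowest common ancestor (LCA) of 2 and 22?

Tree insertion order: [34, 43, 49, 2, 33, 28, 22, 27, 20]
Tree (level-order array): [34, 2, 43, None, 33, None, 49, 28, None, None, None, 22, None, 20, 27]
In a BST, the LCA of p=2, q=22 is the first node v on the
root-to-leaf path with p <= v <= q (go left if both < v, right if both > v).
Walk from root:
  at 34: both 2 and 22 < 34, go left
  at 2: 2 <= 2 <= 22, this is the LCA
LCA = 2


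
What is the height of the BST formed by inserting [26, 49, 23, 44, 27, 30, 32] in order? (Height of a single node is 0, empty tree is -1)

Insertion order: [26, 49, 23, 44, 27, 30, 32]
Tree (level-order array): [26, 23, 49, None, None, 44, None, 27, None, None, 30, None, 32]
Compute height bottom-up (empty subtree = -1):
  height(23) = 1 + max(-1, -1) = 0
  height(32) = 1 + max(-1, -1) = 0
  height(30) = 1 + max(-1, 0) = 1
  height(27) = 1 + max(-1, 1) = 2
  height(44) = 1 + max(2, -1) = 3
  height(49) = 1 + max(3, -1) = 4
  height(26) = 1 + max(0, 4) = 5
Height = 5


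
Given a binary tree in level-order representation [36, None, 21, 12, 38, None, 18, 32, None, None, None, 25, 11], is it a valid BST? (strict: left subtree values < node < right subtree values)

Level-order array: [36, None, 21, 12, 38, None, 18, 32, None, None, None, 25, 11]
Validate using subtree bounds (lo, hi): at each node, require lo < value < hi,
then recurse left with hi=value and right with lo=value.
Preorder trace (stopping at first violation):
  at node 36 with bounds (-inf, +inf): OK
  at node 21 with bounds (36, +inf): VIOLATION
Node 21 violates its bound: not (36 < 21 < +inf).
Result: Not a valid BST


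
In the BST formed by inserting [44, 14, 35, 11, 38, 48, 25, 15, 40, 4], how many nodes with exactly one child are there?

Tree built from: [44, 14, 35, 11, 38, 48, 25, 15, 40, 4]
Tree (level-order array): [44, 14, 48, 11, 35, None, None, 4, None, 25, 38, None, None, 15, None, None, 40]
Rule: These are nodes with exactly 1 non-null child.
Per-node child counts:
  node 44: 2 child(ren)
  node 14: 2 child(ren)
  node 11: 1 child(ren)
  node 4: 0 child(ren)
  node 35: 2 child(ren)
  node 25: 1 child(ren)
  node 15: 0 child(ren)
  node 38: 1 child(ren)
  node 40: 0 child(ren)
  node 48: 0 child(ren)
Matching nodes: [11, 25, 38]
Count of nodes with exactly one child: 3


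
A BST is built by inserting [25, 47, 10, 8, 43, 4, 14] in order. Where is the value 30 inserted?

Starting tree (level order): [25, 10, 47, 8, 14, 43, None, 4]
Insertion path: 25 -> 47 -> 43
Result: insert 30 as left child of 43
Final tree (level order): [25, 10, 47, 8, 14, 43, None, 4, None, None, None, 30]


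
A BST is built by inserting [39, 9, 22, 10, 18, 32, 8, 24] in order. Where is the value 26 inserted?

Starting tree (level order): [39, 9, None, 8, 22, None, None, 10, 32, None, 18, 24]
Insertion path: 39 -> 9 -> 22 -> 32 -> 24
Result: insert 26 as right child of 24
Final tree (level order): [39, 9, None, 8, 22, None, None, 10, 32, None, 18, 24, None, None, None, None, 26]


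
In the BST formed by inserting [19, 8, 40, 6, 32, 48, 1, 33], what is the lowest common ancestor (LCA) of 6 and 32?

Tree insertion order: [19, 8, 40, 6, 32, 48, 1, 33]
Tree (level-order array): [19, 8, 40, 6, None, 32, 48, 1, None, None, 33]
In a BST, the LCA of p=6, q=32 is the first node v on the
root-to-leaf path with p <= v <= q (go left if both < v, right if both > v).
Walk from root:
  at 19: 6 <= 19 <= 32, this is the LCA
LCA = 19


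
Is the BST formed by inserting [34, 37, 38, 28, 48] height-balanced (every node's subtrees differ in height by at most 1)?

Tree (level-order array): [34, 28, 37, None, None, None, 38, None, 48]
Definition: a tree is height-balanced if, at every node, |h(left) - h(right)| <= 1 (empty subtree has height -1).
Bottom-up per-node check:
  node 28: h_left=-1, h_right=-1, diff=0 [OK], height=0
  node 48: h_left=-1, h_right=-1, diff=0 [OK], height=0
  node 38: h_left=-1, h_right=0, diff=1 [OK], height=1
  node 37: h_left=-1, h_right=1, diff=2 [FAIL (|-1-1|=2 > 1)], height=2
  node 34: h_left=0, h_right=2, diff=2 [FAIL (|0-2|=2 > 1)], height=3
Node 37 violates the condition: |-1 - 1| = 2 > 1.
Result: Not balanced


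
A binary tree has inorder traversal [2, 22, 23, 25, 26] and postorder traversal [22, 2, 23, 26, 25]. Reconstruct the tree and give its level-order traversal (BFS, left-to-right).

Inorder:   [2, 22, 23, 25, 26]
Postorder: [22, 2, 23, 26, 25]
Algorithm: postorder visits root last, so walk postorder right-to-left;
each value is the root of the current inorder slice — split it at that
value, recurse on the right subtree first, then the left.
Recursive splits:
  root=25; inorder splits into left=[2, 22, 23], right=[26]
  root=26; inorder splits into left=[], right=[]
  root=23; inorder splits into left=[2, 22], right=[]
  root=2; inorder splits into left=[], right=[22]
  root=22; inorder splits into left=[], right=[]
Reconstructed level-order: [25, 23, 26, 2, 22]
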